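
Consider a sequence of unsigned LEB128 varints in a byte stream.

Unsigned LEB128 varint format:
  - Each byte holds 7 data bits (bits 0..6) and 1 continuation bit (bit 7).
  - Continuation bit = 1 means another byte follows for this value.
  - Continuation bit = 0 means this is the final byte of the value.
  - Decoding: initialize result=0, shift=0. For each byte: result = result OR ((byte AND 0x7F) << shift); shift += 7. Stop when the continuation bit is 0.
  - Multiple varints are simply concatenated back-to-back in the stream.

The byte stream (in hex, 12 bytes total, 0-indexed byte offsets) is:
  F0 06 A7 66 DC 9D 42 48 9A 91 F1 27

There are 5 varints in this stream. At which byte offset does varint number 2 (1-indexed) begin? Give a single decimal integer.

Answer: 2

Derivation:
  byte[0]=0xF0 cont=1 payload=0x70=112: acc |= 112<<0 -> acc=112 shift=7
  byte[1]=0x06 cont=0 payload=0x06=6: acc |= 6<<7 -> acc=880 shift=14 [end]
Varint 1: bytes[0:2] = F0 06 -> value 880 (2 byte(s))
  byte[2]=0xA7 cont=1 payload=0x27=39: acc |= 39<<0 -> acc=39 shift=7
  byte[3]=0x66 cont=0 payload=0x66=102: acc |= 102<<7 -> acc=13095 shift=14 [end]
Varint 2: bytes[2:4] = A7 66 -> value 13095 (2 byte(s))
  byte[4]=0xDC cont=1 payload=0x5C=92: acc |= 92<<0 -> acc=92 shift=7
  byte[5]=0x9D cont=1 payload=0x1D=29: acc |= 29<<7 -> acc=3804 shift=14
  byte[6]=0x42 cont=0 payload=0x42=66: acc |= 66<<14 -> acc=1085148 shift=21 [end]
Varint 3: bytes[4:7] = DC 9D 42 -> value 1085148 (3 byte(s))
  byte[7]=0x48 cont=0 payload=0x48=72: acc |= 72<<0 -> acc=72 shift=7 [end]
Varint 4: bytes[7:8] = 48 -> value 72 (1 byte(s))
  byte[8]=0x9A cont=1 payload=0x1A=26: acc |= 26<<0 -> acc=26 shift=7
  byte[9]=0x91 cont=1 payload=0x11=17: acc |= 17<<7 -> acc=2202 shift=14
  byte[10]=0xF1 cont=1 payload=0x71=113: acc |= 113<<14 -> acc=1853594 shift=21
  byte[11]=0x27 cont=0 payload=0x27=39: acc |= 39<<21 -> acc=83642522 shift=28 [end]
Varint 5: bytes[8:12] = 9A 91 F1 27 -> value 83642522 (4 byte(s))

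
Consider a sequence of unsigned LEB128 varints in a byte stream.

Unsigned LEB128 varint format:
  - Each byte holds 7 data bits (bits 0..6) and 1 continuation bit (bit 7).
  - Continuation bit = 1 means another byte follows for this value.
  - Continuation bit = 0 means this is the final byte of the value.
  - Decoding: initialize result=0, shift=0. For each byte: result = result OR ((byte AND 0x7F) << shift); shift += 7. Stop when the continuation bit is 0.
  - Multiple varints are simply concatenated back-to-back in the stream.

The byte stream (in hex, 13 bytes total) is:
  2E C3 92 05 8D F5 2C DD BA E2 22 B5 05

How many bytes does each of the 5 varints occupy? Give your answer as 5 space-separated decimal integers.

  byte[0]=0x2E cont=0 payload=0x2E=46: acc |= 46<<0 -> acc=46 shift=7 [end]
Varint 1: bytes[0:1] = 2E -> value 46 (1 byte(s))
  byte[1]=0xC3 cont=1 payload=0x43=67: acc |= 67<<0 -> acc=67 shift=7
  byte[2]=0x92 cont=1 payload=0x12=18: acc |= 18<<7 -> acc=2371 shift=14
  byte[3]=0x05 cont=0 payload=0x05=5: acc |= 5<<14 -> acc=84291 shift=21 [end]
Varint 2: bytes[1:4] = C3 92 05 -> value 84291 (3 byte(s))
  byte[4]=0x8D cont=1 payload=0x0D=13: acc |= 13<<0 -> acc=13 shift=7
  byte[5]=0xF5 cont=1 payload=0x75=117: acc |= 117<<7 -> acc=14989 shift=14
  byte[6]=0x2C cont=0 payload=0x2C=44: acc |= 44<<14 -> acc=735885 shift=21 [end]
Varint 3: bytes[4:7] = 8D F5 2C -> value 735885 (3 byte(s))
  byte[7]=0xDD cont=1 payload=0x5D=93: acc |= 93<<0 -> acc=93 shift=7
  byte[8]=0xBA cont=1 payload=0x3A=58: acc |= 58<<7 -> acc=7517 shift=14
  byte[9]=0xE2 cont=1 payload=0x62=98: acc |= 98<<14 -> acc=1613149 shift=21
  byte[10]=0x22 cont=0 payload=0x22=34: acc |= 34<<21 -> acc=72916317 shift=28 [end]
Varint 4: bytes[7:11] = DD BA E2 22 -> value 72916317 (4 byte(s))
  byte[11]=0xB5 cont=1 payload=0x35=53: acc |= 53<<0 -> acc=53 shift=7
  byte[12]=0x05 cont=0 payload=0x05=5: acc |= 5<<7 -> acc=693 shift=14 [end]
Varint 5: bytes[11:13] = B5 05 -> value 693 (2 byte(s))

Answer: 1 3 3 4 2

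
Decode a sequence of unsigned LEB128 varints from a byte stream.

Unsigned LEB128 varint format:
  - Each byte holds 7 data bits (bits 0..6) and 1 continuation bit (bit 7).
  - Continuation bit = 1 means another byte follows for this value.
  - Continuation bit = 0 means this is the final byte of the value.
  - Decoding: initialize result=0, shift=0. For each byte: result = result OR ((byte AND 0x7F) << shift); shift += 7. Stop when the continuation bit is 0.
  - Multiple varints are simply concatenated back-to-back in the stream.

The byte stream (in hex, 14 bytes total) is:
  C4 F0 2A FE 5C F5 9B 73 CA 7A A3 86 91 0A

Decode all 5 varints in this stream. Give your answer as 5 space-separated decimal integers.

Answer: 702532 11902 1887733 15690 21250851

Derivation:
  byte[0]=0xC4 cont=1 payload=0x44=68: acc |= 68<<0 -> acc=68 shift=7
  byte[1]=0xF0 cont=1 payload=0x70=112: acc |= 112<<7 -> acc=14404 shift=14
  byte[2]=0x2A cont=0 payload=0x2A=42: acc |= 42<<14 -> acc=702532 shift=21 [end]
Varint 1: bytes[0:3] = C4 F0 2A -> value 702532 (3 byte(s))
  byte[3]=0xFE cont=1 payload=0x7E=126: acc |= 126<<0 -> acc=126 shift=7
  byte[4]=0x5C cont=0 payload=0x5C=92: acc |= 92<<7 -> acc=11902 shift=14 [end]
Varint 2: bytes[3:5] = FE 5C -> value 11902 (2 byte(s))
  byte[5]=0xF5 cont=1 payload=0x75=117: acc |= 117<<0 -> acc=117 shift=7
  byte[6]=0x9B cont=1 payload=0x1B=27: acc |= 27<<7 -> acc=3573 shift=14
  byte[7]=0x73 cont=0 payload=0x73=115: acc |= 115<<14 -> acc=1887733 shift=21 [end]
Varint 3: bytes[5:8] = F5 9B 73 -> value 1887733 (3 byte(s))
  byte[8]=0xCA cont=1 payload=0x4A=74: acc |= 74<<0 -> acc=74 shift=7
  byte[9]=0x7A cont=0 payload=0x7A=122: acc |= 122<<7 -> acc=15690 shift=14 [end]
Varint 4: bytes[8:10] = CA 7A -> value 15690 (2 byte(s))
  byte[10]=0xA3 cont=1 payload=0x23=35: acc |= 35<<0 -> acc=35 shift=7
  byte[11]=0x86 cont=1 payload=0x06=6: acc |= 6<<7 -> acc=803 shift=14
  byte[12]=0x91 cont=1 payload=0x11=17: acc |= 17<<14 -> acc=279331 shift=21
  byte[13]=0x0A cont=0 payload=0x0A=10: acc |= 10<<21 -> acc=21250851 shift=28 [end]
Varint 5: bytes[10:14] = A3 86 91 0A -> value 21250851 (4 byte(s))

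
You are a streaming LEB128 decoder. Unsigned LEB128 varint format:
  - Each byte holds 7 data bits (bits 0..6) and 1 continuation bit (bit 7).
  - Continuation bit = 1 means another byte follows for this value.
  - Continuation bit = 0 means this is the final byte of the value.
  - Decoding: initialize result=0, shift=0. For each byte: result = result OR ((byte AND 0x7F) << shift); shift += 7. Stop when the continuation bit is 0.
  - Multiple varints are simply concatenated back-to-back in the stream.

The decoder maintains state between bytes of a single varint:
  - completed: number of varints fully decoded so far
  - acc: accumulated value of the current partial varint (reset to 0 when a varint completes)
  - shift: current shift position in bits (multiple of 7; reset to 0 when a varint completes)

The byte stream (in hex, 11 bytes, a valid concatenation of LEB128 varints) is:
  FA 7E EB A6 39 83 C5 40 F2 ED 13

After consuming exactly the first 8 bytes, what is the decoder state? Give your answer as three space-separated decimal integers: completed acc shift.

byte[0]=0xFA cont=1 payload=0x7A: acc |= 122<<0 -> completed=0 acc=122 shift=7
byte[1]=0x7E cont=0 payload=0x7E: varint #1 complete (value=16250); reset -> completed=1 acc=0 shift=0
byte[2]=0xEB cont=1 payload=0x6B: acc |= 107<<0 -> completed=1 acc=107 shift=7
byte[3]=0xA6 cont=1 payload=0x26: acc |= 38<<7 -> completed=1 acc=4971 shift=14
byte[4]=0x39 cont=0 payload=0x39: varint #2 complete (value=938859); reset -> completed=2 acc=0 shift=0
byte[5]=0x83 cont=1 payload=0x03: acc |= 3<<0 -> completed=2 acc=3 shift=7
byte[6]=0xC5 cont=1 payload=0x45: acc |= 69<<7 -> completed=2 acc=8835 shift=14
byte[7]=0x40 cont=0 payload=0x40: varint #3 complete (value=1057411); reset -> completed=3 acc=0 shift=0

Answer: 3 0 0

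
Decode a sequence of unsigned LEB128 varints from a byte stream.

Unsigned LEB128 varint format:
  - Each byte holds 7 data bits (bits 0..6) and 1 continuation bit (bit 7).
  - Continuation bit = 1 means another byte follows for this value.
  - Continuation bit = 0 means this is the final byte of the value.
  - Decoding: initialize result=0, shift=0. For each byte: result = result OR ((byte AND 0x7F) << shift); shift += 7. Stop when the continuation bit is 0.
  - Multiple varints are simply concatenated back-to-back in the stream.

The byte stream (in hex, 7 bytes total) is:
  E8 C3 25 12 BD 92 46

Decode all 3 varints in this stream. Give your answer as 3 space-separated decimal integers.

Answer: 614888 18 1149245

Derivation:
  byte[0]=0xE8 cont=1 payload=0x68=104: acc |= 104<<0 -> acc=104 shift=7
  byte[1]=0xC3 cont=1 payload=0x43=67: acc |= 67<<7 -> acc=8680 shift=14
  byte[2]=0x25 cont=0 payload=0x25=37: acc |= 37<<14 -> acc=614888 shift=21 [end]
Varint 1: bytes[0:3] = E8 C3 25 -> value 614888 (3 byte(s))
  byte[3]=0x12 cont=0 payload=0x12=18: acc |= 18<<0 -> acc=18 shift=7 [end]
Varint 2: bytes[3:4] = 12 -> value 18 (1 byte(s))
  byte[4]=0xBD cont=1 payload=0x3D=61: acc |= 61<<0 -> acc=61 shift=7
  byte[5]=0x92 cont=1 payload=0x12=18: acc |= 18<<7 -> acc=2365 shift=14
  byte[6]=0x46 cont=0 payload=0x46=70: acc |= 70<<14 -> acc=1149245 shift=21 [end]
Varint 3: bytes[4:7] = BD 92 46 -> value 1149245 (3 byte(s))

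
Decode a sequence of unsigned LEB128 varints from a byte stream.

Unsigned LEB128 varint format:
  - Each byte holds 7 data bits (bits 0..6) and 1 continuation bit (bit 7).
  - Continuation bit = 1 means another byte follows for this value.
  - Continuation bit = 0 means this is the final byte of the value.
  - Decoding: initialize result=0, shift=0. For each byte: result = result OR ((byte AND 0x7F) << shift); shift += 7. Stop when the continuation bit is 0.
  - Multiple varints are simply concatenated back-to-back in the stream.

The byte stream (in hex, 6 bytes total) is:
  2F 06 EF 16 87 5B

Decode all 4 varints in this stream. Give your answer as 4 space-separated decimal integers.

  byte[0]=0x2F cont=0 payload=0x2F=47: acc |= 47<<0 -> acc=47 shift=7 [end]
Varint 1: bytes[0:1] = 2F -> value 47 (1 byte(s))
  byte[1]=0x06 cont=0 payload=0x06=6: acc |= 6<<0 -> acc=6 shift=7 [end]
Varint 2: bytes[1:2] = 06 -> value 6 (1 byte(s))
  byte[2]=0xEF cont=1 payload=0x6F=111: acc |= 111<<0 -> acc=111 shift=7
  byte[3]=0x16 cont=0 payload=0x16=22: acc |= 22<<7 -> acc=2927 shift=14 [end]
Varint 3: bytes[2:4] = EF 16 -> value 2927 (2 byte(s))
  byte[4]=0x87 cont=1 payload=0x07=7: acc |= 7<<0 -> acc=7 shift=7
  byte[5]=0x5B cont=0 payload=0x5B=91: acc |= 91<<7 -> acc=11655 shift=14 [end]
Varint 4: bytes[4:6] = 87 5B -> value 11655 (2 byte(s))

Answer: 47 6 2927 11655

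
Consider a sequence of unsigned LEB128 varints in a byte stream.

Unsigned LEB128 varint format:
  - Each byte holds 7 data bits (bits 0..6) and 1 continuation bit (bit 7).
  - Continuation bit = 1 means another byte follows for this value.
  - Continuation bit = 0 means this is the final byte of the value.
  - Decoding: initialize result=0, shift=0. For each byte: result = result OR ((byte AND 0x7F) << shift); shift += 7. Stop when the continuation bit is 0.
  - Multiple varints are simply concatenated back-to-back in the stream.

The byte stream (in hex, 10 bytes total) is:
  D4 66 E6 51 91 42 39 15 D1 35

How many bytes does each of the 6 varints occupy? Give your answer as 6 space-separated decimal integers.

  byte[0]=0xD4 cont=1 payload=0x54=84: acc |= 84<<0 -> acc=84 shift=7
  byte[1]=0x66 cont=0 payload=0x66=102: acc |= 102<<7 -> acc=13140 shift=14 [end]
Varint 1: bytes[0:2] = D4 66 -> value 13140 (2 byte(s))
  byte[2]=0xE6 cont=1 payload=0x66=102: acc |= 102<<0 -> acc=102 shift=7
  byte[3]=0x51 cont=0 payload=0x51=81: acc |= 81<<7 -> acc=10470 shift=14 [end]
Varint 2: bytes[2:4] = E6 51 -> value 10470 (2 byte(s))
  byte[4]=0x91 cont=1 payload=0x11=17: acc |= 17<<0 -> acc=17 shift=7
  byte[5]=0x42 cont=0 payload=0x42=66: acc |= 66<<7 -> acc=8465 shift=14 [end]
Varint 3: bytes[4:6] = 91 42 -> value 8465 (2 byte(s))
  byte[6]=0x39 cont=0 payload=0x39=57: acc |= 57<<0 -> acc=57 shift=7 [end]
Varint 4: bytes[6:7] = 39 -> value 57 (1 byte(s))
  byte[7]=0x15 cont=0 payload=0x15=21: acc |= 21<<0 -> acc=21 shift=7 [end]
Varint 5: bytes[7:8] = 15 -> value 21 (1 byte(s))
  byte[8]=0xD1 cont=1 payload=0x51=81: acc |= 81<<0 -> acc=81 shift=7
  byte[9]=0x35 cont=0 payload=0x35=53: acc |= 53<<7 -> acc=6865 shift=14 [end]
Varint 6: bytes[8:10] = D1 35 -> value 6865 (2 byte(s))

Answer: 2 2 2 1 1 2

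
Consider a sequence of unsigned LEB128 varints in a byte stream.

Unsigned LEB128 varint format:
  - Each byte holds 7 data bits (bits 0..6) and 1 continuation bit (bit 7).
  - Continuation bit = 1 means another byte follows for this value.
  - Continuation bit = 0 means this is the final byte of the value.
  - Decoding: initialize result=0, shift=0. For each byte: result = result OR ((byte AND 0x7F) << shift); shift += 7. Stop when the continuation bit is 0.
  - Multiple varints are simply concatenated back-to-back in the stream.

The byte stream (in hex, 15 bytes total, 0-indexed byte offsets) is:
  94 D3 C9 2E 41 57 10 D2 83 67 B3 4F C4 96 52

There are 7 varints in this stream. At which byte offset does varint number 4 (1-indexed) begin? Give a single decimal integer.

  byte[0]=0x94 cont=1 payload=0x14=20: acc |= 20<<0 -> acc=20 shift=7
  byte[1]=0xD3 cont=1 payload=0x53=83: acc |= 83<<7 -> acc=10644 shift=14
  byte[2]=0xC9 cont=1 payload=0x49=73: acc |= 73<<14 -> acc=1206676 shift=21
  byte[3]=0x2E cont=0 payload=0x2E=46: acc |= 46<<21 -> acc=97675668 shift=28 [end]
Varint 1: bytes[0:4] = 94 D3 C9 2E -> value 97675668 (4 byte(s))
  byte[4]=0x41 cont=0 payload=0x41=65: acc |= 65<<0 -> acc=65 shift=7 [end]
Varint 2: bytes[4:5] = 41 -> value 65 (1 byte(s))
  byte[5]=0x57 cont=0 payload=0x57=87: acc |= 87<<0 -> acc=87 shift=7 [end]
Varint 3: bytes[5:6] = 57 -> value 87 (1 byte(s))
  byte[6]=0x10 cont=0 payload=0x10=16: acc |= 16<<0 -> acc=16 shift=7 [end]
Varint 4: bytes[6:7] = 10 -> value 16 (1 byte(s))
  byte[7]=0xD2 cont=1 payload=0x52=82: acc |= 82<<0 -> acc=82 shift=7
  byte[8]=0x83 cont=1 payload=0x03=3: acc |= 3<<7 -> acc=466 shift=14
  byte[9]=0x67 cont=0 payload=0x67=103: acc |= 103<<14 -> acc=1688018 shift=21 [end]
Varint 5: bytes[7:10] = D2 83 67 -> value 1688018 (3 byte(s))
  byte[10]=0xB3 cont=1 payload=0x33=51: acc |= 51<<0 -> acc=51 shift=7
  byte[11]=0x4F cont=0 payload=0x4F=79: acc |= 79<<7 -> acc=10163 shift=14 [end]
Varint 6: bytes[10:12] = B3 4F -> value 10163 (2 byte(s))
  byte[12]=0xC4 cont=1 payload=0x44=68: acc |= 68<<0 -> acc=68 shift=7
  byte[13]=0x96 cont=1 payload=0x16=22: acc |= 22<<7 -> acc=2884 shift=14
  byte[14]=0x52 cont=0 payload=0x52=82: acc |= 82<<14 -> acc=1346372 shift=21 [end]
Varint 7: bytes[12:15] = C4 96 52 -> value 1346372 (3 byte(s))

Answer: 6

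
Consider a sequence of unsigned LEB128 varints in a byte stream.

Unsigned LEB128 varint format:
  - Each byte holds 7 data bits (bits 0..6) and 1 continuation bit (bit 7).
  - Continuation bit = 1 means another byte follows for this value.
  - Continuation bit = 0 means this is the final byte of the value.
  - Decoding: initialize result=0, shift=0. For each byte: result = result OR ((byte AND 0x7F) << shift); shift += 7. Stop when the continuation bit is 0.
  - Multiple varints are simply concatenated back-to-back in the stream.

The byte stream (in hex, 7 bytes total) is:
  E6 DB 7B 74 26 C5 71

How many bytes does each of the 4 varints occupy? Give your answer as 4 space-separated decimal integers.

Answer: 3 1 1 2

Derivation:
  byte[0]=0xE6 cont=1 payload=0x66=102: acc |= 102<<0 -> acc=102 shift=7
  byte[1]=0xDB cont=1 payload=0x5B=91: acc |= 91<<7 -> acc=11750 shift=14
  byte[2]=0x7B cont=0 payload=0x7B=123: acc |= 123<<14 -> acc=2026982 shift=21 [end]
Varint 1: bytes[0:3] = E6 DB 7B -> value 2026982 (3 byte(s))
  byte[3]=0x74 cont=0 payload=0x74=116: acc |= 116<<0 -> acc=116 shift=7 [end]
Varint 2: bytes[3:4] = 74 -> value 116 (1 byte(s))
  byte[4]=0x26 cont=0 payload=0x26=38: acc |= 38<<0 -> acc=38 shift=7 [end]
Varint 3: bytes[4:5] = 26 -> value 38 (1 byte(s))
  byte[5]=0xC5 cont=1 payload=0x45=69: acc |= 69<<0 -> acc=69 shift=7
  byte[6]=0x71 cont=0 payload=0x71=113: acc |= 113<<7 -> acc=14533 shift=14 [end]
Varint 4: bytes[5:7] = C5 71 -> value 14533 (2 byte(s))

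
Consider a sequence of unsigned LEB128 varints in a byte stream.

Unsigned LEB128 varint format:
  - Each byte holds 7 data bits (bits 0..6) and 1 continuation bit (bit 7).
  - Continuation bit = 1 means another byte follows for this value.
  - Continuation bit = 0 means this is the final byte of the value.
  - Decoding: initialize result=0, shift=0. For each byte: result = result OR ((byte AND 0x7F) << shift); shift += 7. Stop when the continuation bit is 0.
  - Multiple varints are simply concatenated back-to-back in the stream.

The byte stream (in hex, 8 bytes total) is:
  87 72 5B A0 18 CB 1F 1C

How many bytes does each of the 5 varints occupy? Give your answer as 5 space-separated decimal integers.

  byte[0]=0x87 cont=1 payload=0x07=7: acc |= 7<<0 -> acc=7 shift=7
  byte[1]=0x72 cont=0 payload=0x72=114: acc |= 114<<7 -> acc=14599 shift=14 [end]
Varint 1: bytes[0:2] = 87 72 -> value 14599 (2 byte(s))
  byte[2]=0x5B cont=0 payload=0x5B=91: acc |= 91<<0 -> acc=91 shift=7 [end]
Varint 2: bytes[2:3] = 5B -> value 91 (1 byte(s))
  byte[3]=0xA0 cont=1 payload=0x20=32: acc |= 32<<0 -> acc=32 shift=7
  byte[4]=0x18 cont=0 payload=0x18=24: acc |= 24<<7 -> acc=3104 shift=14 [end]
Varint 3: bytes[3:5] = A0 18 -> value 3104 (2 byte(s))
  byte[5]=0xCB cont=1 payload=0x4B=75: acc |= 75<<0 -> acc=75 shift=7
  byte[6]=0x1F cont=0 payload=0x1F=31: acc |= 31<<7 -> acc=4043 shift=14 [end]
Varint 4: bytes[5:7] = CB 1F -> value 4043 (2 byte(s))
  byte[7]=0x1C cont=0 payload=0x1C=28: acc |= 28<<0 -> acc=28 shift=7 [end]
Varint 5: bytes[7:8] = 1C -> value 28 (1 byte(s))

Answer: 2 1 2 2 1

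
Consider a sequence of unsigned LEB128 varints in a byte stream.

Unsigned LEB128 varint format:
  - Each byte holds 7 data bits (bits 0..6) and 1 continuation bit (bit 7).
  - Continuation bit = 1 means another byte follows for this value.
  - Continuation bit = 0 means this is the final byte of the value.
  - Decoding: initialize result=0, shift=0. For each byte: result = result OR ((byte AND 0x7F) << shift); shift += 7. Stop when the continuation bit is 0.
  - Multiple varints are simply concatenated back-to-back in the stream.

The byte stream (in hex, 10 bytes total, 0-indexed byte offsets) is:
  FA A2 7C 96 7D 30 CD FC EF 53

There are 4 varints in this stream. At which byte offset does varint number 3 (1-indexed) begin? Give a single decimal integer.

  byte[0]=0xFA cont=1 payload=0x7A=122: acc |= 122<<0 -> acc=122 shift=7
  byte[1]=0xA2 cont=1 payload=0x22=34: acc |= 34<<7 -> acc=4474 shift=14
  byte[2]=0x7C cont=0 payload=0x7C=124: acc |= 124<<14 -> acc=2036090 shift=21 [end]
Varint 1: bytes[0:3] = FA A2 7C -> value 2036090 (3 byte(s))
  byte[3]=0x96 cont=1 payload=0x16=22: acc |= 22<<0 -> acc=22 shift=7
  byte[4]=0x7D cont=0 payload=0x7D=125: acc |= 125<<7 -> acc=16022 shift=14 [end]
Varint 2: bytes[3:5] = 96 7D -> value 16022 (2 byte(s))
  byte[5]=0x30 cont=0 payload=0x30=48: acc |= 48<<0 -> acc=48 shift=7 [end]
Varint 3: bytes[5:6] = 30 -> value 48 (1 byte(s))
  byte[6]=0xCD cont=1 payload=0x4D=77: acc |= 77<<0 -> acc=77 shift=7
  byte[7]=0xFC cont=1 payload=0x7C=124: acc |= 124<<7 -> acc=15949 shift=14
  byte[8]=0xEF cont=1 payload=0x6F=111: acc |= 111<<14 -> acc=1834573 shift=21
  byte[9]=0x53 cont=0 payload=0x53=83: acc |= 83<<21 -> acc=175898189 shift=28 [end]
Varint 4: bytes[6:10] = CD FC EF 53 -> value 175898189 (4 byte(s))

Answer: 5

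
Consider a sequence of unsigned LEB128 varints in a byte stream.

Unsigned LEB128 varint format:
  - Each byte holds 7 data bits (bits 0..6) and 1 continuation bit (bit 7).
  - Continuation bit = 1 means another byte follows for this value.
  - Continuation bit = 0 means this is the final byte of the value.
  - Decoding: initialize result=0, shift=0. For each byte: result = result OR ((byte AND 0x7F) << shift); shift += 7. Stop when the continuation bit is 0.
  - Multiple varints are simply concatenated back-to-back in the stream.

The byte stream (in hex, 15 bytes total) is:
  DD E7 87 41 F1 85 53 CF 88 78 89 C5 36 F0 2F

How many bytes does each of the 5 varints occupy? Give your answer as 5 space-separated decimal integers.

Answer: 4 3 3 3 2

Derivation:
  byte[0]=0xDD cont=1 payload=0x5D=93: acc |= 93<<0 -> acc=93 shift=7
  byte[1]=0xE7 cont=1 payload=0x67=103: acc |= 103<<7 -> acc=13277 shift=14
  byte[2]=0x87 cont=1 payload=0x07=7: acc |= 7<<14 -> acc=127965 shift=21
  byte[3]=0x41 cont=0 payload=0x41=65: acc |= 65<<21 -> acc=136442845 shift=28 [end]
Varint 1: bytes[0:4] = DD E7 87 41 -> value 136442845 (4 byte(s))
  byte[4]=0xF1 cont=1 payload=0x71=113: acc |= 113<<0 -> acc=113 shift=7
  byte[5]=0x85 cont=1 payload=0x05=5: acc |= 5<<7 -> acc=753 shift=14
  byte[6]=0x53 cont=0 payload=0x53=83: acc |= 83<<14 -> acc=1360625 shift=21 [end]
Varint 2: bytes[4:7] = F1 85 53 -> value 1360625 (3 byte(s))
  byte[7]=0xCF cont=1 payload=0x4F=79: acc |= 79<<0 -> acc=79 shift=7
  byte[8]=0x88 cont=1 payload=0x08=8: acc |= 8<<7 -> acc=1103 shift=14
  byte[9]=0x78 cont=0 payload=0x78=120: acc |= 120<<14 -> acc=1967183 shift=21 [end]
Varint 3: bytes[7:10] = CF 88 78 -> value 1967183 (3 byte(s))
  byte[10]=0x89 cont=1 payload=0x09=9: acc |= 9<<0 -> acc=9 shift=7
  byte[11]=0xC5 cont=1 payload=0x45=69: acc |= 69<<7 -> acc=8841 shift=14
  byte[12]=0x36 cont=0 payload=0x36=54: acc |= 54<<14 -> acc=893577 shift=21 [end]
Varint 4: bytes[10:13] = 89 C5 36 -> value 893577 (3 byte(s))
  byte[13]=0xF0 cont=1 payload=0x70=112: acc |= 112<<0 -> acc=112 shift=7
  byte[14]=0x2F cont=0 payload=0x2F=47: acc |= 47<<7 -> acc=6128 shift=14 [end]
Varint 5: bytes[13:15] = F0 2F -> value 6128 (2 byte(s))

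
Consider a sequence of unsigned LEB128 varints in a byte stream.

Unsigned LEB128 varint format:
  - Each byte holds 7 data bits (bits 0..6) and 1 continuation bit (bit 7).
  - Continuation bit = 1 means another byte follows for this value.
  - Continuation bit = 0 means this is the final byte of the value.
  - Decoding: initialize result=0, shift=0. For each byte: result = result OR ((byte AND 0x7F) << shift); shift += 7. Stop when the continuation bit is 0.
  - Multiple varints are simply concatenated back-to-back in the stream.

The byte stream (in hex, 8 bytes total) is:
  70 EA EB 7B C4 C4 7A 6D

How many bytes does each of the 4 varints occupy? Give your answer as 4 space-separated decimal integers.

  byte[0]=0x70 cont=0 payload=0x70=112: acc |= 112<<0 -> acc=112 shift=7 [end]
Varint 1: bytes[0:1] = 70 -> value 112 (1 byte(s))
  byte[1]=0xEA cont=1 payload=0x6A=106: acc |= 106<<0 -> acc=106 shift=7
  byte[2]=0xEB cont=1 payload=0x6B=107: acc |= 107<<7 -> acc=13802 shift=14
  byte[3]=0x7B cont=0 payload=0x7B=123: acc |= 123<<14 -> acc=2029034 shift=21 [end]
Varint 2: bytes[1:4] = EA EB 7B -> value 2029034 (3 byte(s))
  byte[4]=0xC4 cont=1 payload=0x44=68: acc |= 68<<0 -> acc=68 shift=7
  byte[5]=0xC4 cont=1 payload=0x44=68: acc |= 68<<7 -> acc=8772 shift=14
  byte[6]=0x7A cont=0 payload=0x7A=122: acc |= 122<<14 -> acc=2007620 shift=21 [end]
Varint 3: bytes[4:7] = C4 C4 7A -> value 2007620 (3 byte(s))
  byte[7]=0x6D cont=0 payload=0x6D=109: acc |= 109<<0 -> acc=109 shift=7 [end]
Varint 4: bytes[7:8] = 6D -> value 109 (1 byte(s))

Answer: 1 3 3 1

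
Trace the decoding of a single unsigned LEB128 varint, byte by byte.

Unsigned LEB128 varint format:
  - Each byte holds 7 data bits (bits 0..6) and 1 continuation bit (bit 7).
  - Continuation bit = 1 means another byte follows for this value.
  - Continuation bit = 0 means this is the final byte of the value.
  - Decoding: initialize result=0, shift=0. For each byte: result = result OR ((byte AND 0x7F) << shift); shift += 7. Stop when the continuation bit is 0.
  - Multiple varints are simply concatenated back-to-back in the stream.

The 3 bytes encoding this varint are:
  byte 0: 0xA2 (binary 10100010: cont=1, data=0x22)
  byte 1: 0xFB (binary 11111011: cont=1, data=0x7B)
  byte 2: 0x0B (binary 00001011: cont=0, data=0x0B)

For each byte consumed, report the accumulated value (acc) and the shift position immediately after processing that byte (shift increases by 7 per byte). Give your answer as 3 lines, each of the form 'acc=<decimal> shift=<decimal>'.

byte 0=0xA2: payload=0x22=34, contrib = 34<<0 = 34; acc -> 34, shift -> 7
byte 1=0xFB: payload=0x7B=123, contrib = 123<<7 = 15744; acc -> 15778, shift -> 14
byte 2=0x0B: payload=0x0B=11, contrib = 11<<14 = 180224; acc -> 196002, shift -> 21

Answer: acc=34 shift=7
acc=15778 shift=14
acc=196002 shift=21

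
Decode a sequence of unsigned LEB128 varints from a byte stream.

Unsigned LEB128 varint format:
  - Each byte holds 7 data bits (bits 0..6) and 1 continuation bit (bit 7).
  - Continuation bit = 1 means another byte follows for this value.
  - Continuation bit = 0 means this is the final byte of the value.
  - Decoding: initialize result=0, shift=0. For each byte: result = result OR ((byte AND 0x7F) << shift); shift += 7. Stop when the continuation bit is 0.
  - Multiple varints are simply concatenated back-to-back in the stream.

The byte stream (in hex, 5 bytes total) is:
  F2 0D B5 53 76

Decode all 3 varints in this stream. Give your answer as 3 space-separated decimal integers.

  byte[0]=0xF2 cont=1 payload=0x72=114: acc |= 114<<0 -> acc=114 shift=7
  byte[1]=0x0D cont=0 payload=0x0D=13: acc |= 13<<7 -> acc=1778 shift=14 [end]
Varint 1: bytes[0:2] = F2 0D -> value 1778 (2 byte(s))
  byte[2]=0xB5 cont=1 payload=0x35=53: acc |= 53<<0 -> acc=53 shift=7
  byte[3]=0x53 cont=0 payload=0x53=83: acc |= 83<<7 -> acc=10677 shift=14 [end]
Varint 2: bytes[2:4] = B5 53 -> value 10677 (2 byte(s))
  byte[4]=0x76 cont=0 payload=0x76=118: acc |= 118<<0 -> acc=118 shift=7 [end]
Varint 3: bytes[4:5] = 76 -> value 118 (1 byte(s))

Answer: 1778 10677 118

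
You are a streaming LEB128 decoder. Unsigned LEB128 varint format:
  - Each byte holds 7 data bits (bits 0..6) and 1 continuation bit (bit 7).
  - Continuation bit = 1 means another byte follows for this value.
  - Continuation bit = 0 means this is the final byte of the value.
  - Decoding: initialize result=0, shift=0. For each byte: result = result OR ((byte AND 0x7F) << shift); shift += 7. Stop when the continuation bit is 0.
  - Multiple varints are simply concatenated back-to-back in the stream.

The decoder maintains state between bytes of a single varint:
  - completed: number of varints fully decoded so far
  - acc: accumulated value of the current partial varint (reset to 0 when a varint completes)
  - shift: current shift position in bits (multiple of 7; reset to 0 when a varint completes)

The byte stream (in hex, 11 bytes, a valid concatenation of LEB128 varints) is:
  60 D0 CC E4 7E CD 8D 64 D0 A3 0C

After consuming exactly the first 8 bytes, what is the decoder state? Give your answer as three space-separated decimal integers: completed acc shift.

Answer: 3 0 0

Derivation:
byte[0]=0x60 cont=0 payload=0x60: varint #1 complete (value=96); reset -> completed=1 acc=0 shift=0
byte[1]=0xD0 cont=1 payload=0x50: acc |= 80<<0 -> completed=1 acc=80 shift=7
byte[2]=0xCC cont=1 payload=0x4C: acc |= 76<<7 -> completed=1 acc=9808 shift=14
byte[3]=0xE4 cont=1 payload=0x64: acc |= 100<<14 -> completed=1 acc=1648208 shift=21
byte[4]=0x7E cont=0 payload=0x7E: varint #2 complete (value=265889360); reset -> completed=2 acc=0 shift=0
byte[5]=0xCD cont=1 payload=0x4D: acc |= 77<<0 -> completed=2 acc=77 shift=7
byte[6]=0x8D cont=1 payload=0x0D: acc |= 13<<7 -> completed=2 acc=1741 shift=14
byte[7]=0x64 cont=0 payload=0x64: varint #3 complete (value=1640141); reset -> completed=3 acc=0 shift=0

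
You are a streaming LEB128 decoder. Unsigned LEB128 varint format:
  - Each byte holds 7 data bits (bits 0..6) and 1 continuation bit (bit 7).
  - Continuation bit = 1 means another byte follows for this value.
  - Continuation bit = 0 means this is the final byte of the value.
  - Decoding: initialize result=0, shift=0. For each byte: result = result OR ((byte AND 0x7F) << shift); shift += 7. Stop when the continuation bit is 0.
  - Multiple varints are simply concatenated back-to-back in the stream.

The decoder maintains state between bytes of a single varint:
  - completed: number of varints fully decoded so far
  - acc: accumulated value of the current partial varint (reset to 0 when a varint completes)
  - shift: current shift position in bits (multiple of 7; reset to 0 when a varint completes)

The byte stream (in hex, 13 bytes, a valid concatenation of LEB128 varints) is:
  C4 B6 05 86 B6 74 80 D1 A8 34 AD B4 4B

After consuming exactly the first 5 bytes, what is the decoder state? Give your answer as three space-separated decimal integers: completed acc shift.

byte[0]=0xC4 cont=1 payload=0x44: acc |= 68<<0 -> completed=0 acc=68 shift=7
byte[1]=0xB6 cont=1 payload=0x36: acc |= 54<<7 -> completed=0 acc=6980 shift=14
byte[2]=0x05 cont=0 payload=0x05: varint #1 complete (value=88900); reset -> completed=1 acc=0 shift=0
byte[3]=0x86 cont=1 payload=0x06: acc |= 6<<0 -> completed=1 acc=6 shift=7
byte[4]=0xB6 cont=1 payload=0x36: acc |= 54<<7 -> completed=1 acc=6918 shift=14

Answer: 1 6918 14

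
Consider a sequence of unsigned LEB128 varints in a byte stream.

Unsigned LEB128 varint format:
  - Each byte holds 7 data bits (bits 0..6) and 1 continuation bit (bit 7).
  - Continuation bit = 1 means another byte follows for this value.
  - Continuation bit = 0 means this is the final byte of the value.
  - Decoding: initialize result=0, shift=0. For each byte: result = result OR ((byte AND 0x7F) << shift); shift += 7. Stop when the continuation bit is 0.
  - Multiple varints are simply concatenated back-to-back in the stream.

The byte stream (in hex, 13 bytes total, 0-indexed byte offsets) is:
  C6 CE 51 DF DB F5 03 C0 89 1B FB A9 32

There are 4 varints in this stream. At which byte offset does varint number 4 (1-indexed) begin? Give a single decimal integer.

Answer: 10

Derivation:
  byte[0]=0xC6 cont=1 payload=0x46=70: acc |= 70<<0 -> acc=70 shift=7
  byte[1]=0xCE cont=1 payload=0x4E=78: acc |= 78<<7 -> acc=10054 shift=14
  byte[2]=0x51 cont=0 payload=0x51=81: acc |= 81<<14 -> acc=1337158 shift=21 [end]
Varint 1: bytes[0:3] = C6 CE 51 -> value 1337158 (3 byte(s))
  byte[3]=0xDF cont=1 payload=0x5F=95: acc |= 95<<0 -> acc=95 shift=7
  byte[4]=0xDB cont=1 payload=0x5B=91: acc |= 91<<7 -> acc=11743 shift=14
  byte[5]=0xF5 cont=1 payload=0x75=117: acc |= 117<<14 -> acc=1928671 shift=21
  byte[6]=0x03 cont=0 payload=0x03=3: acc |= 3<<21 -> acc=8220127 shift=28 [end]
Varint 2: bytes[3:7] = DF DB F5 03 -> value 8220127 (4 byte(s))
  byte[7]=0xC0 cont=1 payload=0x40=64: acc |= 64<<0 -> acc=64 shift=7
  byte[8]=0x89 cont=1 payload=0x09=9: acc |= 9<<7 -> acc=1216 shift=14
  byte[9]=0x1B cont=0 payload=0x1B=27: acc |= 27<<14 -> acc=443584 shift=21 [end]
Varint 3: bytes[7:10] = C0 89 1B -> value 443584 (3 byte(s))
  byte[10]=0xFB cont=1 payload=0x7B=123: acc |= 123<<0 -> acc=123 shift=7
  byte[11]=0xA9 cont=1 payload=0x29=41: acc |= 41<<7 -> acc=5371 shift=14
  byte[12]=0x32 cont=0 payload=0x32=50: acc |= 50<<14 -> acc=824571 shift=21 [end]
Varint 4: bytes[10:13] = FB A9 32 -> value 824571 (3 byte(s))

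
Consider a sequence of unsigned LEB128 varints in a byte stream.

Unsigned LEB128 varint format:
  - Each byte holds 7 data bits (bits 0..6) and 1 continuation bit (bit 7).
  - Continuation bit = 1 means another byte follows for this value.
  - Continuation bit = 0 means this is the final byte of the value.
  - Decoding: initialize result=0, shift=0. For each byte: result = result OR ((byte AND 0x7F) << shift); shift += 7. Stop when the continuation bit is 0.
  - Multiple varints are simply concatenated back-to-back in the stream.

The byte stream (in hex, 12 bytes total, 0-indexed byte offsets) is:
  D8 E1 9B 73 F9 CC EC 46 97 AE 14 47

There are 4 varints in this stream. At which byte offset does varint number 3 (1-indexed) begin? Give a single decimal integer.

Answer: 8

Derivation:
  byte[0]=0xD8 cont=1 payload=0x58=88: acc |= 88<<0 -> acc=88 shift=7
  byte[1]=0xE1 cont=1 payload=0x61=97: acc |= 97<<7 -> acc=12504 shift=14
  byte[2]=0x9B cont=1 payload=0x1B=27: acc |= 27<<14 -> acc=454872 shift=21
  byte[3]=0x73 cont=0 payload=0x73=115: acc |= 115<<21 -> acc=241627352 shift=28 [end]
Varint 1: bytes[0:4] = D8 E1 9B 73 -> value 241627352 (4 byte(s))
  byte[4]=0xF9 cont=1 payload=0x79=121: acc |= 121<<0 -> acc=121 shift=7
  byte[5]=0xCC cont=1 payload=0x4C=76: acc |= 76<<7 -> acc=9849 shift=14
  byte[6]=0xEC cont=1 payload=0x6C=108: acc |= 108<<14 -> acc=1779321 shift=21
  byte[7]=0x46 cont=0 payload=0x46=70: acc |= 70<<21 -> acc=148579961 shift=28 [end]
Varint 2: bytes[4:8] = F9 CC EC 46 -> value 148579961 (4 byte(s))
  byte[8]=0x97 cont=1 payload=0x17=23: acc |= 23<<0 -> acc=23 shift=7
  byte[9]=0xAE cont=1 payload=0x2E=46: acc |= 46<<7 -> acc=5911 shift=14
  byte[10]=0x14 cont=0 payload=0x14=20: acc |= 20<<14 -> acc=333591 shift=21 [end]
Varint 3: bytes[8:11] = 97 AE 14 -> value 333591 (3 byte(s))
  byte[11]=0x47 cont=0 payload=0x47=71: acc |= 71<<0 -> acc=71 shift=7 [end]
Varint 4: bytes[11:12] = 47 -> value 71 (1 byte(s))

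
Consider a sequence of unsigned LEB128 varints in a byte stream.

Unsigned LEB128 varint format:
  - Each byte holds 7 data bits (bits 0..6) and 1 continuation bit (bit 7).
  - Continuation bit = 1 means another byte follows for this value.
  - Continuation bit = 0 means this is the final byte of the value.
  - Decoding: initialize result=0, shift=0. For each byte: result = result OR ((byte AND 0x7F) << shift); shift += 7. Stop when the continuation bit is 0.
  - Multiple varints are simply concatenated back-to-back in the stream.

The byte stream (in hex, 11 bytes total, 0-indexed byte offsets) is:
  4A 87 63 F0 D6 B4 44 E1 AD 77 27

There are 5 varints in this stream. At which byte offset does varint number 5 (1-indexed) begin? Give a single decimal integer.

Answer: 10

Derivation:
  byte[0]=0x4A cont=0 payload=0x4A=74: acc |= 74<<0 -> acc=74 shift=7 [end]
Varint 1: bytes[0:1] = 4A -> value 74 (1 byte(s))
  byte[1]=0x87 cont=1 payload=0x07=7: acc |= 7<<0 -> acc=7 shift=7
  byte[2]=0x63 cont=0 payload=0x63=99: acc |= 99<<7 -> acc=12679 shift=14 [end]
Varint 2: bytes[1:3] = 87 63 -> value 12679 (2 byte(s))
  byte[3]=0xF0 cont=1 payload=0x70=112: acc |= 112<<0 -> acc=112 shift=7
  byte[4]=0xD6 cont=1 payload=0x56=86: acc |= 86<<7 -> acc=11120 shift=14
  byte[5]=0xB4 cont=1 payload=0x34=52: acc |= 52<<14 -> acc=863088 shift=21
  byte[6]=0x44 cont=0 payload=0x44=68: acc |= 68<<21 -> acc=143469424 shift=28 [end]
Varint 3: bytes[3:7] = F0 D6 B4 44 -> value 143469424 (4 byte(s))
  byte[7]=0xE1 cont=1 payload=0x61=97: acc |= 97<<0 -> acc=97 shift=7
  byte[8]=0xAD cont=1 payload=0x2D=45: acc |= 45<<7 -> acc=5857 shift=14
  byte[9]=0x77 cont=0 payload=0x77=119: acc |= 119<<14 -> acc=1955553 shift=21 [end]
Varint 4: bytes[7:10] = E1 AD 77 -> value 1955553 (3 byte(s))
  byte[10]=0x27 cont=0 payload=0x27=39: acc |= 39<<0 -> acc=39 shift=7 [end]
Varint 5: bytes[10:11] = 27 -> value 39 (1 byte(s))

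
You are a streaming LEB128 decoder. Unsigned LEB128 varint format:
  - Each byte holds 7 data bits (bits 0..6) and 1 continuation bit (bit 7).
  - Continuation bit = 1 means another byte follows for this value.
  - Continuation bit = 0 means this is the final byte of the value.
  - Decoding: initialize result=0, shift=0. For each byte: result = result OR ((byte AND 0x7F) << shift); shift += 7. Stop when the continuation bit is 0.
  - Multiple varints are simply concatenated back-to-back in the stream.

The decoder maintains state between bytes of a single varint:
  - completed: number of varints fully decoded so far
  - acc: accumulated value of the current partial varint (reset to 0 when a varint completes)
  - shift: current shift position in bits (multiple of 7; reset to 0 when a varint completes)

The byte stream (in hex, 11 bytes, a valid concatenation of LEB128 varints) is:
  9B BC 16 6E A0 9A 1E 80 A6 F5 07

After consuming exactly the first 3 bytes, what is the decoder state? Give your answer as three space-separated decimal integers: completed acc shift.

Answer: 1 0 0

Derivation:
byte[0]=0x9B cont=1 payload=0x1B: acc |= 27<<0 -> completed=0 acc=27 shift=7
byte[1]=0xBC cont=1 payload=0x3C: acc |= 60<<7 -> completed=0 acc=7707 shift=14
byte[2]=0x16 cont=0 payload=0x16: varint #1 complete (value=368155); reset -> completed=1 acc=0 shift=0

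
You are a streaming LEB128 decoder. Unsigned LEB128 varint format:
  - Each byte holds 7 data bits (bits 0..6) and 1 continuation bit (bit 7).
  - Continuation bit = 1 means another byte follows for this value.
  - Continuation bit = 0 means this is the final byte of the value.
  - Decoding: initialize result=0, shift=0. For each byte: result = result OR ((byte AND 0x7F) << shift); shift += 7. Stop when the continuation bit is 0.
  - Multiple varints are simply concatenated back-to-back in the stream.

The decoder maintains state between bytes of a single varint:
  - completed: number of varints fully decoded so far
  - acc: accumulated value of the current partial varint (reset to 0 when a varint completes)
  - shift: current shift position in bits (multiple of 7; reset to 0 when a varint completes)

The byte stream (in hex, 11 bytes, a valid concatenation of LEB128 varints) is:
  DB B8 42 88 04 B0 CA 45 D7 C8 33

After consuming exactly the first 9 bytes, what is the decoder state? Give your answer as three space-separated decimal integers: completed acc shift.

byte[0]=0xDB cont=1 payload=0x5B: acc |= 91<<0 -> completed=0 acc=91 shift=7
byte[1]=0xB8 cont=1 payload=0x38: acc |= 56<<7 -> completed=0 acc=7259 shift=14
byte[2]=0x42 cont=0 payload=0x42: varint #1 complete (value=1088603); reset -> completed=1 acc=0 shift=0
byte[3]=0x88 cont=1 payload=0x08: acc |= 8<<0 -> completed=1 acc=8 shift=7
byte[4]=0x04 cont=0 payload=0x04: varint #2 complete (value=520); reset -> completed=2 acc=0 shift=0
byte[5]=0xB0 cont=1 payload=0x30: acc |= 48<<0 -> completed=2 acc=48 shift=7
byte[6]=0xCA cont=1 payload=0x4A: acc |= 74<<7 -> completed=2 acc=9520 shift=14
byte[7]=0x45 cont=0 payload=0x45: varint #3 complete (value=1140016); reset -> completed=3 acc=0 shift=0
byte[8]=0xD7 cont=1 payload=0x57: acc |= 87<<0 -> completed=3 acc=87 shift=7

Answer: 3 87 7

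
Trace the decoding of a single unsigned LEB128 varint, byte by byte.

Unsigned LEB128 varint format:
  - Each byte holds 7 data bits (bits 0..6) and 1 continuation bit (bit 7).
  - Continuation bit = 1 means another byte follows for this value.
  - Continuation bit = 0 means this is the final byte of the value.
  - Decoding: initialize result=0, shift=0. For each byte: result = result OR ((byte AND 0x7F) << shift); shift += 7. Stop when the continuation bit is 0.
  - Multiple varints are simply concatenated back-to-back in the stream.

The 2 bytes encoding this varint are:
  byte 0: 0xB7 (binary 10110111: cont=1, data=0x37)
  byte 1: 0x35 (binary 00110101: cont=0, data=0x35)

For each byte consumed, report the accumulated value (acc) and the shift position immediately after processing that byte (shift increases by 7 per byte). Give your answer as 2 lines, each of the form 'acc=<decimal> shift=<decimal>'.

byte 0=0xB7: payload=0x37=55, contrib = 55<<0 = 55; acc -> 55, shift -> 7
byte 1=0x35: payload=0x35=53, contrib = 53<<7 = 6784; acc -> 6839, shift -> 14

Answer: acc=55 shift=7
acc=6839 shift=14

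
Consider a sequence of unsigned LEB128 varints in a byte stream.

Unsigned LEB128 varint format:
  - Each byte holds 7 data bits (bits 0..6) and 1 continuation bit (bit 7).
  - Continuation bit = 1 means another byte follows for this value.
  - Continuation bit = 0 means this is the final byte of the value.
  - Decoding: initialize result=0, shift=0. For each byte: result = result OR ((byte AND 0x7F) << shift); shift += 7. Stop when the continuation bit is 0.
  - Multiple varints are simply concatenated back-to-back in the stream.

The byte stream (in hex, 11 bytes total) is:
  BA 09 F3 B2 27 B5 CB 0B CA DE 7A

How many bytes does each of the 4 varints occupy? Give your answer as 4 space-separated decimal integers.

Answer: 2 3 3 3

Derivation:
  byte[0]=0xBA cont=1 payload=0x3A=58: acc |= 58<<0 -> acc=58 shift=7
  byte[1]=0x09 cont=0 payload=0x09=9: acc |= 9<<7 -> acc=1210 shift=14 [end]
Varint 1: bytes[0:2] = BA 09 -> value 1210 (2 byte(s))
  byte[2]=0xF3 cont=1 payload=0x73=115: acc |= 115<<0 -> acc=115 shift=7
  byte[3]=0xB2 cont=1 payload=0x32=50: acc |= 50<<7 -> acc=6515 shift=14
  byte[4]=0x27 cont=0 payload=0x27=39: acc |= 39<<14 -> acc=645491 shift=21 [end]
Varint 2: bytes[2:5] = F3 B2 27 -> value 645491 (3 byte(s))
  byte[5]=0xB5 cont=1 payload=0x35=53: acc |= 53<<0 -> acc=53 shift=7
  byte[6]=0xCB cont=1 payload=0x4B=75: acc |= 75<<7 -> acc=9653 shift=14
  byte[7]=0x0B cont=0 payload=0x0B=11: acc |= 11<<14 -> acc=189877 shift=21 [end]
Varint 3: bytes[5:8] = B5 CB 0B -> value 189877 (3 byte(s))
  byte[8]=0xCA cont=1 payload=0x4A=74: acc |= 74<<0 -> acc=74 shift=7
  byte[9]=0xDE cont=1 payload=0x5E=94: acc |= 94<<7 -> acc=12106 shift=14
  byte[10]=0x7A cont=0 payload=0x7A=122: acc |= 122<<14 -> acc=2010954 shift=21 [end]
Varint 4: bytes[8:11] = CA DE 7A -> value 2010954 (3 byte(s))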